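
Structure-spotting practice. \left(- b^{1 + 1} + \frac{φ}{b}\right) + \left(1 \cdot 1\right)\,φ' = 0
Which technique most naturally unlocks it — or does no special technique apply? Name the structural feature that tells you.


Verdict: a linear integrating factor — linear in the unknown with genuine forcing: multiply through by the exponential of the integrated coefficient and the left side closes into one derivative.


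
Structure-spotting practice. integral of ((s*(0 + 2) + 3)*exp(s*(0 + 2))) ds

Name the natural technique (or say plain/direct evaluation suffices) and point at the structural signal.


Verdict: integration by parts — a polynomial (s*(0 + 2) + 3) against the kernel exp(s*(0 + 2)) is the signature bounded-ladder case for integration by parts.


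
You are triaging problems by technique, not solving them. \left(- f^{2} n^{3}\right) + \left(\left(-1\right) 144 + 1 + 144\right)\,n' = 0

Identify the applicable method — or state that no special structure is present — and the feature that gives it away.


Method: separation of variables — solved for the derivative, the right side factors as f^{2} times n^{3} — all f-dependence separates from all n-dependence.


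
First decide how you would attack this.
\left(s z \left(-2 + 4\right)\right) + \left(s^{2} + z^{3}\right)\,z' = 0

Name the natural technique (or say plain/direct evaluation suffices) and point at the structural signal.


Diagnosis: the exact-equation method — equality of cross partials is the green light — assemble the potential function term by term.


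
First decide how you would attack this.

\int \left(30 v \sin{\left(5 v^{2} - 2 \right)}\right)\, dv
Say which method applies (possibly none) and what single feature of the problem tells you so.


Method: u-substitution — a chain-rule shadow: 30 v alongside a function of 5 v^{2} - 2 means u = 5 v^{2} - 2 unwinds the composition in one step.


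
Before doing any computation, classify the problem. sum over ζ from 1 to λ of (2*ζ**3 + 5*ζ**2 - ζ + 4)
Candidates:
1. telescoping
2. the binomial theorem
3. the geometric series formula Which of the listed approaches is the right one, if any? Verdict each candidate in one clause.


Technique: no special technique — recognize the absence of structure: constant-multiple powers of ζ summed plainly, no special method required.
- telescoping — the summand is not presented as a shifted difference — a telescoping rewrite may exist, but the displayed structure does not offer one.
- the binomial theorem — no binomial coefficients pair up with complementary powers here.
- the geometric series formula: consecutive terms are not related by a fixed multiplier.


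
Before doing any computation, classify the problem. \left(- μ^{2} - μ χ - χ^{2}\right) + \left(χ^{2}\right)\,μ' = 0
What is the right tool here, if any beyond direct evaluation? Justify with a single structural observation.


Best approach: the homogeneous substitution — the slope's numerator and denominator share total degree; set v = μ/χ and the equation drops to separable form.


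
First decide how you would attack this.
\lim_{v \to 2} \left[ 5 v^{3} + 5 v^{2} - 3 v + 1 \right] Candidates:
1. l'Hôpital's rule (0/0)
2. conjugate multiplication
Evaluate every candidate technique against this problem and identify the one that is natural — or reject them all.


Technique: no special technique — no vanishing denominator and no indeterminate clash at the point — evaluation is immediate.
- l'Hôpital's rule (0/0): substituting the point gives a finite value outright — there is no indeterminate clash to repair.
- conjugate multiplication: multiplying by a conjugate would not remove any indeterminacy here.


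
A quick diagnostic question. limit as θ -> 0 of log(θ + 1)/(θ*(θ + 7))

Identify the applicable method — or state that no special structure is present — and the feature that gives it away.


Verdict: l'Hôpital's rule (0/0) — numerator and denominator both vanish at 0 — a genuine 0/0 form, which is exactly when l'Hôpital applies. A local series expansion at the point resolves it as well; the rule is the packaged version of that step.


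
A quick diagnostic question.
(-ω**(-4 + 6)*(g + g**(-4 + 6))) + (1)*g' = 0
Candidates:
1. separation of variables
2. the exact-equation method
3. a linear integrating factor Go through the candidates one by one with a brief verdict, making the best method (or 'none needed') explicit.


Diagnosis: separation of variables — the derivative equals a pure function of ω (namely ω**(-4 + 6)) times a pure function of g (namely (g + g**(-4 + 6))); divide and integrate each side. A Bernoulli rewrite would carry it as the equation stands — separating the variables needs no rearrangement either.
- separation of variables — yes, a natural case for it.
- the exact-equation method — exactness fails on the nose — the mixed partials do not match.
- a linear integrating factor: a nonlinear term in the unknown puts this outside the integrating-factor template.


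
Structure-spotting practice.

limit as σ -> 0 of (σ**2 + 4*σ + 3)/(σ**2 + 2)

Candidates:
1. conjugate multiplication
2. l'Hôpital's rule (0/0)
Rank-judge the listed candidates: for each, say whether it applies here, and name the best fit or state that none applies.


Diagnosis: no special technique — no zero denominators, no indeterminate clash at 0 — substitute and read off the value.
- conjugate multiplication: there is no infinity-minus-infinity radical difference to rationalize.
- l'Hôpital's rule (0/0) — evaluation at the point is determinate, so the rule has nothing to repair.


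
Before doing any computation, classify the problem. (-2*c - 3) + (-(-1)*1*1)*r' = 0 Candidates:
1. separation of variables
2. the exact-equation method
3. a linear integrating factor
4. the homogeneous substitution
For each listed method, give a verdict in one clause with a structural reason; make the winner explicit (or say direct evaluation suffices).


Verdict: no special technique — the slope is a pure function of c; integrate both sides and be done.
- separation of variables: any separation here is vacuous (nothing depends on the unknown); direct integration is the honest label.
- the exact-equation method — no dependence on the unknown anywhere: exactness is a label without content here.
- a linear integrating factor — the linear template holds only trivially here (the unknown is absent, so the coefficient is zero) — the method is not the natural label.
- the homogeneous substitution: rescaling both variables together changes the slope, so no ratio substitution collapses it.


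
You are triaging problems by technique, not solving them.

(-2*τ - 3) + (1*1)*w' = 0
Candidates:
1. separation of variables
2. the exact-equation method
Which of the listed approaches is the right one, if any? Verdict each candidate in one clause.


Diagnosis: no special technique — solved for the derivative, no w appears — this is antidifferentiation in τ wearing ODE clothing.
- separation of variables: separation is only trivially available — with the unknown absent from the slope this is a direct integration, not a separation problem.
- the exact-equation method — no dependence on the unknown anywhere: exactness is a label without content here.


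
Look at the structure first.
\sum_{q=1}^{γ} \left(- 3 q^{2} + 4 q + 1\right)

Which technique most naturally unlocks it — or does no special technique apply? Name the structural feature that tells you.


Method: no special technique — every summand is a constant multiple of a power of q — apply the standard power-sum identities one degree at a time.


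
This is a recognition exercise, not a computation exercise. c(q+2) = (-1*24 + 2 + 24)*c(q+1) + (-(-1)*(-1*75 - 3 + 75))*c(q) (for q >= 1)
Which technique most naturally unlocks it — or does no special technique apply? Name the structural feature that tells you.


Technique: the characteristic-root method — the recurrence is linear and homogeneous with constant coefficients, so the ansatz r^q turns it into a polynomial equation for r.


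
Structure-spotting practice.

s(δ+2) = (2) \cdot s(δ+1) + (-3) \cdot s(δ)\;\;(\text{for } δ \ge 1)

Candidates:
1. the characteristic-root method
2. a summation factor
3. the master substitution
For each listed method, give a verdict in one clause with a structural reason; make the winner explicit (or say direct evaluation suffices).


Best approach: the characteristic-root method — shift-invariance with fixed coefficients calls for exponential trials; the characteristic polynomial finds every r^δ.
- the characteristic-root method — a fit — the right tool for this form.
- a summation factor: a summation factor telescopes one-step recursions; this one carries higher-order memory.
- the master substitution — there is no divide-the-index recursive argument.


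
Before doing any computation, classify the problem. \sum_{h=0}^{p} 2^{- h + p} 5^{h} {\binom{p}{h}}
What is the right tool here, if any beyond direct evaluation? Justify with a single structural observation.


Method: the binomial theorem — terms weighting {\binom{p}{h}} against matched powers of 5 and 2 reassemble into (5 + 2)^p by the binomial theorem.


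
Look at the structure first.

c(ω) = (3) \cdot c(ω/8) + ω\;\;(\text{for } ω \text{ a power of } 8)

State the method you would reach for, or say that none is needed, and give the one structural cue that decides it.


Diagnosis: the master substitution — the argument contracts 8-fold per step: reindex ω exponentially and solve the linear recurrence in the new index.


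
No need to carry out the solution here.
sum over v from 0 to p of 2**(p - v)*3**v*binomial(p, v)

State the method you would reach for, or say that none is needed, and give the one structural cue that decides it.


Best approach: the binomial theorem — the binomial coefficients weight matched powers of 3 and 2, which is exactly the expansion of a binomial power.


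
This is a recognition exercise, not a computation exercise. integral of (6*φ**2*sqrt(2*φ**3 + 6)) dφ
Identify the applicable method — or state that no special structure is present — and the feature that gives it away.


Diagnosis: u-substitution — spotting that 6*φ**2 is a constant multiple of the derivative of 2*φ**3 + 6 is the key observation — substitute u = 2*φ**3 + 6 and the integral becomes one-dimensional in u.


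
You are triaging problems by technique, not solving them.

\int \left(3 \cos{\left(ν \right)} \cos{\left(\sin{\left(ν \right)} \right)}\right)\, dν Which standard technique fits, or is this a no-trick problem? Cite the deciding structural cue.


Method: u-substitution — structure check: outer function, inner expression \sin{\left(ν \right)}, inner derivative as a factor — the classic u = \sin{\left(ν \right)} pattern.


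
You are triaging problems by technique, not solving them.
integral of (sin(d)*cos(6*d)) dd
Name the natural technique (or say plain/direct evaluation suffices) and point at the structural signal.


Diagnosis: a trigonometric identity — distinct frequencies under one product (sin(d)*cos(6*d)): the product-to-sum identity is the systematic route to an integrable form.


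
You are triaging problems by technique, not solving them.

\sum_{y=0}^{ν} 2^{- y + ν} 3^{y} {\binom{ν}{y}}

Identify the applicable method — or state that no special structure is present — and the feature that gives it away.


Method: the binomial theorem — the binomial coefficients weight matched powers of 3 and 2, which is exactly the expansion of a binomial power.


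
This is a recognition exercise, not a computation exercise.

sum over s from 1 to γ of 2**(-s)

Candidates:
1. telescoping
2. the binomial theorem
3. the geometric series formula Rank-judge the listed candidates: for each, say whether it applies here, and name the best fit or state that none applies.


Technique: the geometric series formula — consecutive terms stand in a fixed index-free ratio — the geometric sum formula closes it.
- telescoping: computed from the summand as displayed, the partial sums build up without the pairwise collapse telescoping exploits.
- the binomial theorem: no binomial coefficients pair with matched powers.
- the geometric series formula: a fit — the right tool for this form.


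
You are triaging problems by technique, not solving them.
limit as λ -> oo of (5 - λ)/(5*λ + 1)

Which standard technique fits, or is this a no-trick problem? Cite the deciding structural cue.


Method: dominant-term comparison — at large λ only the top-degree terms survive; compare the leading terms and the limit falls out. Differentiating the expression as a single quotient would eventually settle it as well; matching dominant growth settles it immediately.


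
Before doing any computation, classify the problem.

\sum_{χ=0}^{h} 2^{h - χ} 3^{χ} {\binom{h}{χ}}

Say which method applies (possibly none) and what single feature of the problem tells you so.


Technique: the binomial theorem — the binomial coefficients weight matched powers of 3 and 2, which is exactly the expansion of a binomial power.


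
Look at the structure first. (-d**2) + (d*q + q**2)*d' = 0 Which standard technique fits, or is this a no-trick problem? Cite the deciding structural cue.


Technique: the homogeneous substitution — the slope's numerator and denominator share total degree; set v = d/q and the equation drops to separable form. Rewriting — with the variables' roles exchanged where the shape demands it — would expose a Bernoulli structure too; the homogeneous substitution simply reads the degrees directly.


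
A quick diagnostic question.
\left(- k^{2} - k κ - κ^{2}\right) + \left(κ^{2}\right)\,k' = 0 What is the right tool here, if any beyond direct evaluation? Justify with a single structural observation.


Method: the homogeneous substitution — the slope is degree-zero homogeneous: the ratio substitution v = k/κ collapses it.


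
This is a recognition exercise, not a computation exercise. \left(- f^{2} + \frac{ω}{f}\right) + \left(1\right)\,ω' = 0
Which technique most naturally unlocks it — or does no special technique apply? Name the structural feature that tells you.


Technique: a linear integrating factor — the unknown enters only to the first power against a nonzero forcing term — the integrating-factor template applies directly.


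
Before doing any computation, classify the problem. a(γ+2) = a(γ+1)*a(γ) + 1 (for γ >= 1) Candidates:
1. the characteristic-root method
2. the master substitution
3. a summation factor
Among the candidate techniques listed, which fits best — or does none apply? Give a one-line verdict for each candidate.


Best approach: no special technique — the update rule curves (it is not linear in the unknown sequence), so no superposition-based closed form attaches — iterate or study it directly.
- the characteristic-root method — nonlinearity rules out exponential-mode superposition from the start.
- the master substitution: the recursive argument is a shift of the index, not a fixed fraction of it.
- a summation factor — no summation factor applies — the rule is not linear in the sequence values.


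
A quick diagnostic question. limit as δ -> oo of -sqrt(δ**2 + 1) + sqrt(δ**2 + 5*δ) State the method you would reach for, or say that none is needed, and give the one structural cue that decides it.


Verdict: conjugate multiplication — sqrt(δ**2 + 5*δ) and sqrt(δ**2 + 1) both blow up, but their difference is tame once the conjugate rationalizes it.


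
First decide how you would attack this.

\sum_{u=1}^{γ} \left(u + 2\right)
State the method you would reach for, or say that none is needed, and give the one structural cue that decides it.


Best approach: no special technique — the sum is polynomial through and through; closed forms for each power of u finish it directly.


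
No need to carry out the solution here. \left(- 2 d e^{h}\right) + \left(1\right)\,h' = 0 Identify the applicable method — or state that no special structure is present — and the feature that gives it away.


Best approach: separation of variables — one side of the product carries the independent variable, the other the unknown — the textbook separation shape.


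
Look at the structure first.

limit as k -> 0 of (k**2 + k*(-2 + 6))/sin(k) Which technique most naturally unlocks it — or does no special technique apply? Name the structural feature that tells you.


Method: l'Hôpital's rule (0/0) — numerator and denominator both vanish at 0 — a genuine 0/0 form, which is exactly when l'Hôpital applies. Known elementary limits would finish this too — the rule just bypasses the case analysis.


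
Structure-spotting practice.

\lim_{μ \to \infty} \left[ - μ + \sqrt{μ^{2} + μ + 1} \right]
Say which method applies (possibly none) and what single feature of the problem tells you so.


Best approach: conjugate multiplication — this difference gives up after one conjugate multiplication — the radical structure cancels against its conjugate.


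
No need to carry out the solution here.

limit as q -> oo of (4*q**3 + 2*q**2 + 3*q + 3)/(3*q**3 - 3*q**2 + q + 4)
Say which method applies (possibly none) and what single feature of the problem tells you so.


Diagnosis: dominant-term comparison — at large q only the top-degree terms survive; compare the leading terms and the limit falls out. As a single quotient, the ∞/∞ shape would yield to repeated differentiation as well — the growth comparison gets there in one look.


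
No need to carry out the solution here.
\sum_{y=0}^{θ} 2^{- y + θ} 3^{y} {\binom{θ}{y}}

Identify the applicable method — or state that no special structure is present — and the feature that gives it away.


Diagnosis: the binomial theorem — terms weighting {\binom{θ}{y}} against matched powers of 3 and 2 reassemble into (3 + 2)^θ by the binomial theorem.


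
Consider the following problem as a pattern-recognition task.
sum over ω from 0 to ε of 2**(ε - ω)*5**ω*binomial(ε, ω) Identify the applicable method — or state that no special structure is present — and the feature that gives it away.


Technique: the binomial theorem — terms weighting binomial(ε, ω) against matched powers of 5 and 2 reassemble into (5 + 2)^ε by the binomial theorem.


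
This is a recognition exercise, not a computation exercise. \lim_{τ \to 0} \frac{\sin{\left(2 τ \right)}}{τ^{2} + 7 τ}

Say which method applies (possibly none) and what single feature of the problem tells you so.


Technique: l'Hôpital's rule (0/0) — the 0/0 form at 0 is the signature situation for l'Hôpital's rule. Expanding numerator and denominator to first order gives the same value — the rule automates exactly that.


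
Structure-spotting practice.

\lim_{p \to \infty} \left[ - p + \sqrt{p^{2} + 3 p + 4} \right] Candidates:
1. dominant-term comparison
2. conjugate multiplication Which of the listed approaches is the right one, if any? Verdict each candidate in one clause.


Best approach: conjugate multiplication — the difference \sqrt{p^{2} + 3 p + 4} - p is an ∞ − ∞ stalemate; its conjugate partner breaks the tie.
- dominant-term comparison: this limit is not decided by comparing leading-term growth at infinity.
- conjugate multiplication — a fit — the right tool for this form.


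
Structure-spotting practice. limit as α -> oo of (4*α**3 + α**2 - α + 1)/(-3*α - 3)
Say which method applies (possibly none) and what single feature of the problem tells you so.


Best approach: dominant-term comparison — as α grows, only the highest-degree terms matter — compare leading terms and read the limit off. As a single quotient, the ∞/∞ shape would yield to repeated differentiation as well — the growth comparison gets there in one look.


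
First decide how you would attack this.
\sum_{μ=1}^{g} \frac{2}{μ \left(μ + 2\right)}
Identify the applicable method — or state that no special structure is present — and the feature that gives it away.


Verdict: telescoping — integer-spaced poles in \frac{2}{μ \left(μ + 2\right)} are the telescoping signature in disguise.


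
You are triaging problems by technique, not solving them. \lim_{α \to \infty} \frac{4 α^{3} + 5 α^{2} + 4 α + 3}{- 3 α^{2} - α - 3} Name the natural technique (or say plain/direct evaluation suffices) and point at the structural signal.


Diagnosis: dominant-term comparison — as α grows, only the highest-degree terms matter — compare leading terms and read the limit off. Differentiating the expression as a single quotient would eventually settle it as well; matching dominant growth settles it immediately.


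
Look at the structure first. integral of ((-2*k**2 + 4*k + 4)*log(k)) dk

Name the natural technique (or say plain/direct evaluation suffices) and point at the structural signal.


Method: integration by parts — the presence of log(k) against a polynomial factor is the standard differentiate-the-log setup.


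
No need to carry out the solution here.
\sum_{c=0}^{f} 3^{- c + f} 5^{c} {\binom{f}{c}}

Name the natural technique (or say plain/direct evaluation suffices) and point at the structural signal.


Method: the binomial theorem — terms weighting {\binom{f}{c}} against matched powers of 5 and 3 reassemble into (5 + 3)^f by the binomial theorem.


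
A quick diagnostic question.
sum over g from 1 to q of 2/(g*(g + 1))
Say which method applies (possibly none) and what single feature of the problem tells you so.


Verdict: telescoping — 2/(g*(g + 1)) is a collapsed telescope: expand it into simple fractions to see the cancellation.


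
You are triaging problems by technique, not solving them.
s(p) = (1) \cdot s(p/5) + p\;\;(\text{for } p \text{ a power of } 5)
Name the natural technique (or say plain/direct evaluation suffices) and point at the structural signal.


Technique: the master substitution — the argument contracts 5-fold per step: reindex p exponentially and solve the linear recurrence in the new index.


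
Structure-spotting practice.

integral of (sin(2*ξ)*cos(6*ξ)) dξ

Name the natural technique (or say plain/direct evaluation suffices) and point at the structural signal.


Method: a trigonometric identity — cross-frequency products like sin(2*ξ)*cos(6*ξ) are the textbook product-to-sum case — the identity converts them to directly integrable sinusoids.


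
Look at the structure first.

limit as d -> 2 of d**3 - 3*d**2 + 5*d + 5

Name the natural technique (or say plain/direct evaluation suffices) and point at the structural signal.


Diagnosis: no special technique — no denominator vanishes and nothing blows up at 2: direct substitution is the whole computation.


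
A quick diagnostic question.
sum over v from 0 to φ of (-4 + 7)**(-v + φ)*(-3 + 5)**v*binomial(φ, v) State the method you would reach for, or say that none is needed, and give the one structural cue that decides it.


Verdict: the binomial theorem — terms weighting binomial(φ, v) against matched powers of (-3 + 5) and (-4 + 7) reassemble into ((-3 + 5) + (-4 + 7))^φ by the binomial theorem.


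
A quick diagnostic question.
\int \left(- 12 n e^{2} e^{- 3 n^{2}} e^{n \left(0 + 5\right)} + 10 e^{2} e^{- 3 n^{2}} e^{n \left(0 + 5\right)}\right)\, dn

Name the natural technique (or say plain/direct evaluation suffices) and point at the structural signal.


Verdict: u-substitution — collected, the integrand has one factor that is, up to a constant, the derivative of an inner expression the rest depends on — substitute for that inner expression.


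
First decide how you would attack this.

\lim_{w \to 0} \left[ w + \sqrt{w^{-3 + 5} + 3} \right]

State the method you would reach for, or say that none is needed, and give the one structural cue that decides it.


Technique: no special technique — the expression is continuous at the evaluation point — substitute directly; no indeterminate form appears.


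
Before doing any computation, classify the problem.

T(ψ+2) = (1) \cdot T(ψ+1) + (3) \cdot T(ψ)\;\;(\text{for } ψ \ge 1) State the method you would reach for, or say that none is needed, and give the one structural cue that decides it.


Diagnosis: the characteristic-root method — every coefficient is a fixed number and the forcing is zero — substitute r^ψ and read off the root equation.


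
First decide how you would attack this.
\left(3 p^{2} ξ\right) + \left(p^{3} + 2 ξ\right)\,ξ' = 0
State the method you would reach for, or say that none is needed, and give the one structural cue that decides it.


Best approach: the exact-equation method — the compatibility test passes: the ξ-derivative of 3 p^{2} ξ matches the p-derivative of p^{3} + 2 ξ, so integrate a potential.


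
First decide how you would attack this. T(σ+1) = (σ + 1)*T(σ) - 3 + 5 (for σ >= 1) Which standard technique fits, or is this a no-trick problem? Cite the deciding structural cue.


Verdict: a summation factor — one step of memory with a weight σ + 1 that changes as the index grows — the summation-factor construction is built for this.


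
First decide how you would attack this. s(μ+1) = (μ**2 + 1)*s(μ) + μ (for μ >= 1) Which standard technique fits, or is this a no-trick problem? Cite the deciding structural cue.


Method: a summation factor — first-order linear but the coefficient μ**2 + 1 moves with the index — divide by the cumulative product and telescope.


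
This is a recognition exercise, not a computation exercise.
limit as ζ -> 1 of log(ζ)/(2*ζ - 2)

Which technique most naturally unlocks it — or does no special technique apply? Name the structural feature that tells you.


Diagnosis: l'Hôpital's rule (0/0) — both numerator and denominator vanish at 1: the genuine 0/0 indeterminate that l'Hôpital exists for. One could equally expand both pieces locally and compare leading terms; the rule does that in one stroke.


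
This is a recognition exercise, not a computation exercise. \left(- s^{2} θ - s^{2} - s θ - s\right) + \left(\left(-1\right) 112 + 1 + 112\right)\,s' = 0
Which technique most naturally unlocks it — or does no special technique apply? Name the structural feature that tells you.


Method: separation of variables — one side of the product carries the independent variable, the other the unknown — the textbook separation shape. This doubles as a Bernoulli equation in the unknown as written; dividing and integrating works on it directly.


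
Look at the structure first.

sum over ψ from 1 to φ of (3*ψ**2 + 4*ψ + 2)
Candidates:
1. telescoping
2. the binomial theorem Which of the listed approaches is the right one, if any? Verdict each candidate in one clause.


Best approach: no special technique — the sum is polynomial through and through; closed forms for each power of ψ finish it directly.
- telescoping — writing out consecutive terms as given produces no pairwise cancellation.
- the binomial theorem: there is no sum-raised-to-a-power identity hiding in these terms.


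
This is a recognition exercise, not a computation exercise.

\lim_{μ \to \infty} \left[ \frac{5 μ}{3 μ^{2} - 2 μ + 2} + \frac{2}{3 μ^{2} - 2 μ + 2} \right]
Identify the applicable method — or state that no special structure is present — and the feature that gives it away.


Verdict: dominant-term comparison — at large μ only the top-degree terms survive; compare the leading terms and the limit falls out. As a single quotient, the ∞/∞ shape would yield to repeated differentiation as well — the growth comparison gets there in one look.


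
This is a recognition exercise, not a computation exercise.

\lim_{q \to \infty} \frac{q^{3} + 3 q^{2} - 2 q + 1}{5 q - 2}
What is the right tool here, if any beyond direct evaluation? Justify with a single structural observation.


Best approach: dominant-term comparison — at large q only the top-degree terms survive; compare the leading terms and the limit falls out. Differentiating the expression as a single quotient would eventually settle it as well; matching dominant growth settles it immediately.


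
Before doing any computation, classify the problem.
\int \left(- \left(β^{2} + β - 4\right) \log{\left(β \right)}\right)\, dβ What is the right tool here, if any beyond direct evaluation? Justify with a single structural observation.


Verdict: integration by parts — the presence of \log{\left(β \right)} against a polynomial factor is the standard differentiate-the-log setup.


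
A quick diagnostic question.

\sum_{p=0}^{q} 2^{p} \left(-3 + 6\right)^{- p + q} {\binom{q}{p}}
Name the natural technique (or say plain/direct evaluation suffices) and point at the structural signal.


Diagnosis: the binomial theorem — binomial coefficients against complementary powers of 2 and (-3 + 6): recognize the binomial expansion and resum.


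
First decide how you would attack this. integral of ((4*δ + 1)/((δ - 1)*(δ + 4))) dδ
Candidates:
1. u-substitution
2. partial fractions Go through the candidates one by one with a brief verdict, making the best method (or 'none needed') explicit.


Method: partial fractions — a proper rational integrand whose denominator splits into simpler factors — decompose into partial fractions first.
- u-substitution — no subexpression of the integrand pairs with its own derivative as a factor — individual terms may offer their own substitutions, but any change of variable covering the whole integral would have to be constructed from outside the expression.
- partial fractions: applicable, and directly so.


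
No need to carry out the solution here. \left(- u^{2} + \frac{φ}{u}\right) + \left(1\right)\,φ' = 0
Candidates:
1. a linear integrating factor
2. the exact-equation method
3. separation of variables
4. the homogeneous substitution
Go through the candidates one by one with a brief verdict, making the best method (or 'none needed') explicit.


Diagnosis: a linear integrating factor — the unknown enters only to the first power against a nonzero forcing term — the integrating-factor template applies directly.
- a linear integrating factor: applies; the problem has the shape this method handles.
- the exact-equation method — the mixed-partials test fails on this split — it is not an exact differential as presented.
- separation of variables: no division isolates the independent variable from the unknown.
- the homogeneous substitution: the slope does not depend on the ratio of the variables alone.


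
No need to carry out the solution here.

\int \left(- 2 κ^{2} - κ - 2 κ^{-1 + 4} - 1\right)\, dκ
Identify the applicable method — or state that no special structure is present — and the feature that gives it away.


Technique: no special technique — the integrand is a sum of constant multiples of powers of κ — integrate term by term.


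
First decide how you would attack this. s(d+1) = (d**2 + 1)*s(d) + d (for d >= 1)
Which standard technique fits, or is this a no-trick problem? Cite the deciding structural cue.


Verdict: a summation factor — the coefficient d**2 + 1 drifts with the index, so no fixed root exists; normalizing by the cumulative product telescopes it.


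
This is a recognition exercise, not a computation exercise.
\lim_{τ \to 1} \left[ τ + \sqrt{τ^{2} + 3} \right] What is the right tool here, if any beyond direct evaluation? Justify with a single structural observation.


Method: no special technique — the expression is continuous at the evaluation point — substitute directly; no indeterminate form appears.


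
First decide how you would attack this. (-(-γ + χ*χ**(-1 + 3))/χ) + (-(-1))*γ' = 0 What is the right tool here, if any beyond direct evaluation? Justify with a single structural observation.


Technique: a linear integrating factor — linear in the unknown with genuine forcing: multiply through by the exponential of the integrated coefficient and the left side closes into one derivative.


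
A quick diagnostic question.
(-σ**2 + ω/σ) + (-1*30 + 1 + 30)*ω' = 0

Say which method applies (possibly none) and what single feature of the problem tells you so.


Method: a linear integrating factor — linear in the unknown with genuine forcing: multiply through by the exponential of the integrated coefficient and the left side closes into one derivative.


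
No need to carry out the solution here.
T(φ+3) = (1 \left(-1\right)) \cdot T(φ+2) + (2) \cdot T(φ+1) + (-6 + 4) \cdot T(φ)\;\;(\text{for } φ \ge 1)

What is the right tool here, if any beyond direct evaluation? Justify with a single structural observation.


Technique: the characteristic-root method — because shifting φ leaves the equation's coefficients unchanged, exponential trials reduce it to algebra.


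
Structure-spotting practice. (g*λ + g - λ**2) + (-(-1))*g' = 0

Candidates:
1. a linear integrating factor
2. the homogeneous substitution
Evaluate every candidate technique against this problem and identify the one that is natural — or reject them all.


Verdict: a linear integrating factor — the unknown enters only to the first power against a nonzero forcing term — the integrating-factor template applies directly.
- a linear integrating factor — applies; the problem has the shape this method handles.
- the homogeneous substitution — the slope does not depend on the ratio of the variables alone.


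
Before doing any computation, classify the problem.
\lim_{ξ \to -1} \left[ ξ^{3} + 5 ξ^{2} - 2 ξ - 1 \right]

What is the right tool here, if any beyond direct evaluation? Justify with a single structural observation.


Method: no special technique — no vanishing denominator and no indeterminate clash at the point — evaluation is immediate.


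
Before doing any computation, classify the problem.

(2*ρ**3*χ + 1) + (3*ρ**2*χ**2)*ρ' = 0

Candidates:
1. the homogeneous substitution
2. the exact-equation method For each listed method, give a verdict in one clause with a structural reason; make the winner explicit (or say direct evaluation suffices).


Verdict: the exact-equation method — this form is already the differential of something: the matching mixed partials of 2*ρ**3*χ + 1 and 3*ρ**2*χ**2 prove it.
- the homogeneous substitution — the slope changes under joint rescaling, failing the degree-zero test.
- the exact-equation method — a fit — the right tool for this form.


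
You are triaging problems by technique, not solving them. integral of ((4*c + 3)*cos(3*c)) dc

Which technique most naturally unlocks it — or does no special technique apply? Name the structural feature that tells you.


Method: integration by parts — differentiate 4*c + 3, integrate cos(3*c): each pass lowers the polynomial degree, so parts terminates.


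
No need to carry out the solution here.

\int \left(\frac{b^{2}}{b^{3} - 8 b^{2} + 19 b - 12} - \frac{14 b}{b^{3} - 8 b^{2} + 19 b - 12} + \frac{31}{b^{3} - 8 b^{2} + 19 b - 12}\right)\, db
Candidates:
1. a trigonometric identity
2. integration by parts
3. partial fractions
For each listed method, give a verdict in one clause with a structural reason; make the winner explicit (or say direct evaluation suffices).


Best approach: partial fractions — once b^{3} - 8 b^{2} + 19 b - 12 is factored, each root contributes a simple-fraction term; integrate them one at a time.
- a trigonometric identity — no sine or cosine appears, so there is nothing for a trigonometric identity to act on.
- integration by parts: the integrand does not split as a nonconstant polynomial times an exp, sine, cosine of a linear argument, or logarithm — no polynomial-kernel parts product to differentiate one side of.
- partial fractions: yes, a natural case for it.


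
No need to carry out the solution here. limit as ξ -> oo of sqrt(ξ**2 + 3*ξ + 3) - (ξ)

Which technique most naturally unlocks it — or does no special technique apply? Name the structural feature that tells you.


Method: conjugate multiplication — two divergent pieces with a minus sign between them and a radical in the mix: rationalize sqrt(ξ**2 + 3*ξ + 3) - ξ before any limit law applies.


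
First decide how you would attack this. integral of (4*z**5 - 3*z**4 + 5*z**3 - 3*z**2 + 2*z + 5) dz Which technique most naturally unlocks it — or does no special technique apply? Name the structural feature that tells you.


Verdict: no special technique — a term-by-term power-rule job in z; no substitution or rearrangement earns its keep here.


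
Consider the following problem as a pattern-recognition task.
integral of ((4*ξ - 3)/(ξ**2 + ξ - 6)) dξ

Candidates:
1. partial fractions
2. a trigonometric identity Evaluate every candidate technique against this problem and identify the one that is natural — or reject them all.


Best approach: partial fractions — the factorization of ξ**2 + ξ - 6 is the whole battle; after it, each term is a table integral.
- partial fractions — yes — fits the structure here.
- a trigonometric identity — no sine or cosine appears, so there is nothing for a trigonometric identity to act on.


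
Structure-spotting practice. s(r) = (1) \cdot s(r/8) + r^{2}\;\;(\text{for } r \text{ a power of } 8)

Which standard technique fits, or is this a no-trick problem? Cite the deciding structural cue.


Technique: the master substitution — treat m = log base 8 of r as the new clock: one recursion step advances m by one while r scales by 8.


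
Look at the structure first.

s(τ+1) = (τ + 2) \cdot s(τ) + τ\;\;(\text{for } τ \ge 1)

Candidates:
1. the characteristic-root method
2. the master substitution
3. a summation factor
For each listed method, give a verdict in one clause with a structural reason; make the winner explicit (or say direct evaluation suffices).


Best approach: a summation factor — because the multiplier τ + 2 is index-dependent, divide through by its running product and sum the resulting differences.
- the characteristic-root method — the coefficients change with the index, which the root method cannot absorb.
- the master substitution: the recursive argument is a shift of the index, not a fixed fraction of it.
- a summation factor: yes, a natural case for it.


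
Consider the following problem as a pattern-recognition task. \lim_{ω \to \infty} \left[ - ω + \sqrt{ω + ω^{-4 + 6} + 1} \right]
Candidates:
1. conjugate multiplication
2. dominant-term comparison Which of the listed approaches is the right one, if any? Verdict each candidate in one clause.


Method: conjugate multiplication — the ∞ − ∞ radical form is the exact trigger for the conjugate maneuver.
- conjugate multiplication: yes, a natural case for it.
- dominant-term comparison — this limit is not decided by comparing leading-term growth at infinity.


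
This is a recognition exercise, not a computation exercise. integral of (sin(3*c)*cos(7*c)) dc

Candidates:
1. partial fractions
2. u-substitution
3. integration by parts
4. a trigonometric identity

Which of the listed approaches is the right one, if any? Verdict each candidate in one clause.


Technique: a trigonometric identity — sin(3*c)*cos(7*c) is a beat pattern — rewrite the product as a sum of single-frequency waves before integrating.
- partial fractions: the expression is not a ratio of polynomials that decomposes further.
- u-substitution: no subexpression of the integrand pairs with its own derivative as a factor — individual terms may offer their own substitutions, but any change of variable covering the whole integral would have to be constructed from outside the expression.
- integration by parts: not the fit here: there is no polynomial factor to ladder down — parts can still close the trigonometric product by recursion, though the identity rewrite is the direct route.
- a trigonometric identity — a fit — the right tool for this form.
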